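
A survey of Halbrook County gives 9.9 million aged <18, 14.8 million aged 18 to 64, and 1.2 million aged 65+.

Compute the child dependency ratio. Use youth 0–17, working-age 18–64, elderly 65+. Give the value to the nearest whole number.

Youth dependency ratio = 9.9 / 14.8 × 100 = 67

Youth dependency ratio: 67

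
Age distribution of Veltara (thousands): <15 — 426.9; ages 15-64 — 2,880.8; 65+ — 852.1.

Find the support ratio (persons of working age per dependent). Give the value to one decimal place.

Support ratio: 2.3

Support ratio = 2,880.8 / (426.9 + 852.1) = 2,880.8 / 1,279.0 = 2.3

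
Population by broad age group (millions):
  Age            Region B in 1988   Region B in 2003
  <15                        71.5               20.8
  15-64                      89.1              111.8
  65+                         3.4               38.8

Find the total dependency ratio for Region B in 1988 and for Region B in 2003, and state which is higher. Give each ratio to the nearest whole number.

Region B in 1988: (71.5 + 3.4) / 89.1 × 100 = 74.9 / 89.1 × 100 = 84
Region B in 2003: (20.8 + 38.8) / 111.8 × 100 = 59.6 / 111.8 × 100 = 53

Region B in 1988: 84
Region B in 2003: 53
Higher: Region B in 1988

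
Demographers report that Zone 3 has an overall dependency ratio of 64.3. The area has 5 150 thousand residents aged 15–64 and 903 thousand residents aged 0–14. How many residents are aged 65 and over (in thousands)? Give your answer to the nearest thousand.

Total dependency ratio = (youth + elderly) / working-age × 100
64.3 = (903 + E) / 5 150 × 100
⇒ 2 408

Aged 65 and over: 2 408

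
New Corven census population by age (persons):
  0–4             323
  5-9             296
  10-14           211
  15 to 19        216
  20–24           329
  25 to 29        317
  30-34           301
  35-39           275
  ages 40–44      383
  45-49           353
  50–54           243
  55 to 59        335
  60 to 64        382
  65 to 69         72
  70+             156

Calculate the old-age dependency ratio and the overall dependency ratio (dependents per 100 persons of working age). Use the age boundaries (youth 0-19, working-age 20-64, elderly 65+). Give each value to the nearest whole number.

Old-age dependency ratio: 8
Total dependency ratio: 44

0–19: 323 + 296 + 211 + 216 = 1046
20–64: 329 + 317 + 301 + 275 + 383 + 353 + 243 + 335 + 382 = 2918
65+: 72 + 156 = 228
Old-age dependency ratio = 228 / 2918 × 100 = 8
Total dependency ratio = (1046 + 228) / 2918 × 100 = 1274 / 2918 × 100 = 44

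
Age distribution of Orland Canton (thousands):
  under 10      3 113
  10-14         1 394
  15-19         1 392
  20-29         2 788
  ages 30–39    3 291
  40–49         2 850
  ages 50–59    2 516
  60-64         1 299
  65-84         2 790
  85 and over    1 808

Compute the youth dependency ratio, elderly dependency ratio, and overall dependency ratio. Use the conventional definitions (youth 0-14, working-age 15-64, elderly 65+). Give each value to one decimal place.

0–14: 3 113 + 1 394 = 4 507
15–64: 1 392 + 2 788 + 3 291 + 2 850 + 2 516 + 1 299 = 14 136
65+: 2 790 + 1 808 = 4 598
Youth dependency ratio = 4 507 / 14 136 × 100 = 31.9
Old-age dependency ratio = 4 598 / 14 136 × 100 = 32.5
Total dependency ratio = (4 507 + 4 598) / 14 136 × 100 = 9 105 / 14 136 × 100 = 64.4

Youth dependency ratio: 31.9
Old-age dependency ratio: 32.5
Total dependency ratio: 64.4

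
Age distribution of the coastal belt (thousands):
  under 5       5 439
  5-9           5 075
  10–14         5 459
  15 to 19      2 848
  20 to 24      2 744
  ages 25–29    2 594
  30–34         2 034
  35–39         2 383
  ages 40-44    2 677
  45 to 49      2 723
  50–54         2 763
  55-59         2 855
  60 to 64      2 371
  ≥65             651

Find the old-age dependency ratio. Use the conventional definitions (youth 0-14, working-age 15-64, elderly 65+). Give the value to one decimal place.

0–14: 5 439 + 5 075 + 5 459 = 15 973
15–64: 2 848 + 2 744 + 2 594 + 2 034 + 2 383 + 2 677 + 2 723 + 2 763 + 2 855 + 2 371 = 25 992
65+: 651
Old-age dependency ratio = 651 / 25 992 × 100 = 2.5

Old-age dependency ratio: 2.5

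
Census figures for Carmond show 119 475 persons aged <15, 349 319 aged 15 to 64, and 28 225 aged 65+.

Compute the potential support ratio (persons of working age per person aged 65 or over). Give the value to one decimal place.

Potential support ratio: 12.4

Potential support ratio = 349 319 / 28 225 = 12.4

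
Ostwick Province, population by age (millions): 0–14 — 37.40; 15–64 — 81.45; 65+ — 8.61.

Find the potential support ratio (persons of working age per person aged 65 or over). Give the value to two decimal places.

Potential support ratio = 81.45 / 8.61 = 9.46

Potential support ratio: 9.46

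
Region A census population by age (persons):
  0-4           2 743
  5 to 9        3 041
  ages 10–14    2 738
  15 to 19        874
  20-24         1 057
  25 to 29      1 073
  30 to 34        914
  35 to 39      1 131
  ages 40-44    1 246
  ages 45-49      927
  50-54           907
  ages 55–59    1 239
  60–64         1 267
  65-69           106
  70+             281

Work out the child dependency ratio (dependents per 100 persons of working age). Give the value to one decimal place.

0–14: 2 743 + 3 041 + 2 738 = 8 522
15–64: 874 + 1 057 + 1 073 + 914 + 1 131 + 1 246 + 927 + 907 + 1 239 + 1 267 = 10 635
65+: 106 + 281 = 387
Youth dependency ratio = 8 522 / 10 635 × 100 = 80.1

Youth dependency ratio: 80.1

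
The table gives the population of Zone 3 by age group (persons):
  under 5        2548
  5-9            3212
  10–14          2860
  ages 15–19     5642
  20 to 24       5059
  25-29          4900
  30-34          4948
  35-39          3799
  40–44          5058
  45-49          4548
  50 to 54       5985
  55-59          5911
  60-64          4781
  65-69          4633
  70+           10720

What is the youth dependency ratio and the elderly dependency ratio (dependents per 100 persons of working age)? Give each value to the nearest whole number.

Youth dependency ratio: 17
Old-age dependency ratio: 30

0–14: 2548 + 3212 + 2860 = 8620
15–64: 5642 + 5059 + 4900 + 4948 + 3799 + 5058 + 4548 + 5985 + 5911 + 4781 = 50631
65+: 4633 + 10720 = 15353
Youth dependency ratio = 8620 / 50631 × 100 = 17
Old-age dependency ratio = 15353 / 50631 × 100 = 30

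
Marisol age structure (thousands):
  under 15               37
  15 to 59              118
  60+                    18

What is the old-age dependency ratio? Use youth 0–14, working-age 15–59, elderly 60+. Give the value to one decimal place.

Old-age dependency ratio = 18 / 118 × 100 = 15.3

Old-age dependency ratio: 15.3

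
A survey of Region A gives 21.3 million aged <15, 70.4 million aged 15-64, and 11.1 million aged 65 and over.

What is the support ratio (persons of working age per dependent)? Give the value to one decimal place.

Support ratio = 70.4 / (21.3 + 11.1) = 70.4 / 32.4 = 2.2

Support ratio: 2.2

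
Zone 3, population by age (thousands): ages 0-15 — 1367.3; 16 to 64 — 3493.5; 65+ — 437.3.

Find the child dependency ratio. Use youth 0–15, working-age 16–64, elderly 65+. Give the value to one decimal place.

Youth dependency ratio: 39.1

Youth dependency ratio = 1367.3 / 3493.5 × 100 = 39.1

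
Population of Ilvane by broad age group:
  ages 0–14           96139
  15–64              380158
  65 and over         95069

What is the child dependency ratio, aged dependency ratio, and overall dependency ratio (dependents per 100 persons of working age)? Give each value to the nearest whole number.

Youth dependency ratio = 96139 / 380158 × 100 = 25
Old-age dependency ratio = 95069 / 380158 × 100 = 25
Total dependency ratio = (96139 + 95069) / 380158 × 100 = 191208 / 380158 × 100 = 50

Youth dependency ratio: 25
Old-age dependency ratio: 25
Total dependency ratio: 50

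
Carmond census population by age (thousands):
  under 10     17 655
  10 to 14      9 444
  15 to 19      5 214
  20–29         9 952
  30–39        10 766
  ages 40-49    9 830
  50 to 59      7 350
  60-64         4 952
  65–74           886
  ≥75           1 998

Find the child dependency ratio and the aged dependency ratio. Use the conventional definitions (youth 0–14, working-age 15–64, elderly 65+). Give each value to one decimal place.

0–14: 17 655 + 9 444 = 27 099
15–64: 5 214 + 9 952 + 10 766 + 9 830 + 7 350 + 4 952 = 48 064
65+: 886 + 1 998 = 2 884
Youth dependency ratio = 27 099 / 48 064 × 100 = 56.4
Old-age dependency ratio = 2 884 / 48 064 × 100 = 6.0

Youth dependency ratio: 56.4
Old-age dependency ratio: 6.0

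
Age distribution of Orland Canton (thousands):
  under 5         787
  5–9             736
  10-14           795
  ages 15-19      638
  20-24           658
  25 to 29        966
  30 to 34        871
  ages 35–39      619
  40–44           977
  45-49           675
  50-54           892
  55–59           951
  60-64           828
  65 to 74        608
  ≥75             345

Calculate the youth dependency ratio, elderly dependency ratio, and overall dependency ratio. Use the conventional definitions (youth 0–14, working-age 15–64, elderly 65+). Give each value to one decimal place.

0–14: 787 + 736 + 795 = 2 318
15–64: 638 + 658 + 966 + 871 + 619 + 977 + 675 + 892 + 951 + 828 = 8 075
65+: 608 + 345 = 953
Youth dependency ratio = 2 318 / 8 075 × 100 = 28.7
Old-age dependency ratio = 953 / 8 075 × 100 = 11.8
Total dependency ratio = (2 318 + 953) / 8 075 × 100 = 3 271 / 8 075 × 100 = 40.5

Youth dependency ratio: 28.7
Old-age dependency ratio: 11.8
Total dependency ratio: 40.5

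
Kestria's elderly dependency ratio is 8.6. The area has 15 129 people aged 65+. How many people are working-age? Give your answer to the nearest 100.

Working-age: 175 900

Old-age dependency ratio = elderly / working-age × 100
8.6 = 15 129 / W × 100
⇒ 175 900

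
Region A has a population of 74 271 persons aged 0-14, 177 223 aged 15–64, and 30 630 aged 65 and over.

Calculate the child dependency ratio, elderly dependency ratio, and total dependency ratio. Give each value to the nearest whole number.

Youth dependency ratio = 74 271 / 177 223 × 100 = 42
Old-age dependency ratio = 30 630 / 177 223 × 100 = 17
Total dependency ratio = (74 271 + 30 630) / 177 223 × 100 = 104 901 / 177 223 × 100 = 59

Youth dependency ratio: 42
Old-age dependency ratio: 17
Total dependency ratio: 59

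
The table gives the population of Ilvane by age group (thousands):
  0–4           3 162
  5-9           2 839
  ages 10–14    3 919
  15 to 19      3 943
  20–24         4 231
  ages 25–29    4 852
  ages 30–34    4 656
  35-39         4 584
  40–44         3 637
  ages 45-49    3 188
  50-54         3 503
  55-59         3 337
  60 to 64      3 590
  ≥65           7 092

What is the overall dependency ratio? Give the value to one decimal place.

Total dependency ratio: 43.0

0–14: 3 162 + 2 839 + 3 919 = 9 920
15–64: 3 943 + 4 231 + 4 852 + 4 656 + 4 584 + 3 637 + 3 188 + 3 503 + 3 337 + 3 590 = 39 521
65+: 7 092
Total dependency ratio = (9 920 + 7 092) / 39 521 × 100 = 17 012 / 39 521 × 100 = 43.0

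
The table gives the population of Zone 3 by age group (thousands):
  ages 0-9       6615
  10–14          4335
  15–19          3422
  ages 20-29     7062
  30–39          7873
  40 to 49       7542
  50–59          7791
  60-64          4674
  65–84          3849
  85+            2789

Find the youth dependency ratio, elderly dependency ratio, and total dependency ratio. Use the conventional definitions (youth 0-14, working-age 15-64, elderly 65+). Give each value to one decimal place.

0–14: 6615 + 4335 = 10950
15–64: 3422 + 7062 + 7873 + 7542 + 7791 + 4674 = 38364
65+: 3849 + 2789 = 6638
Youth dependency ratio = 10950 / 38364 × 100 = 28.5
Old-age dependency ratio = 6638 / 38364 × 100 = 17.3
Total dependency ratio = (10950 + 6638) / 38364 × 100 = 17588 / 38364 × 100 = 45.8

Youth dependency ratio: 28.5
Old-age dependency ratio: 17.3
Total dependency ratio: 45.8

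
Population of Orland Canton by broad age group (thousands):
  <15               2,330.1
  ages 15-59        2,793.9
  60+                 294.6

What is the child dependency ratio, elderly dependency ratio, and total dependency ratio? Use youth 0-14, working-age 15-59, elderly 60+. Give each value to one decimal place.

Youth dependency ratio: 83.4
Old-age dependency ratio: 10.5
Total dependency ratio: 93.9

Youth dependency ratio = 2,330.1 / 2,793.9 × 100 = 83.4
Old-age dependency ratio = 294.6 / 2,793.9 × 100 = 10.5
Total dependency ratio = (2,330.1 + 294.6) / 2,793.9 × 100 = 2,624.7 / 2,793.9 × 100 = 93.9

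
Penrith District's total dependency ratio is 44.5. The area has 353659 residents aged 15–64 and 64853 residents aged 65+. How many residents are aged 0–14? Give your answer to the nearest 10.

Total dependency ratio = (youth + elderly) / working-age × 100
44.5 = (Y + 64853) / 353659 × 100
⇒ 92530

Aged 0–14: 92530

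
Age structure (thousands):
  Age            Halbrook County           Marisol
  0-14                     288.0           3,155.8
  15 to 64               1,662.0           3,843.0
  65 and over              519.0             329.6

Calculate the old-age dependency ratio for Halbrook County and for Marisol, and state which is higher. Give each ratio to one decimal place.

Halbrook County: 31.2
Marisol: 8.6
Higher: Halbrook County

Halbrook County: 519.0 / 1,662.0 × 100 = 31.2
Marisol: 329.6 / 3,843.0 × 100 = 8.6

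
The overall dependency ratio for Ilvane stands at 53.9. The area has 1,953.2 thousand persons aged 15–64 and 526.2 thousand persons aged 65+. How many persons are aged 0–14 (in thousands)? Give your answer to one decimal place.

Total dependency ratio = (youth + elderly) / working-age × 100
53.9 = (Y + 526.2) / 1,953.2 × 100
⇒ 526.6

Aged 0–14: 526.6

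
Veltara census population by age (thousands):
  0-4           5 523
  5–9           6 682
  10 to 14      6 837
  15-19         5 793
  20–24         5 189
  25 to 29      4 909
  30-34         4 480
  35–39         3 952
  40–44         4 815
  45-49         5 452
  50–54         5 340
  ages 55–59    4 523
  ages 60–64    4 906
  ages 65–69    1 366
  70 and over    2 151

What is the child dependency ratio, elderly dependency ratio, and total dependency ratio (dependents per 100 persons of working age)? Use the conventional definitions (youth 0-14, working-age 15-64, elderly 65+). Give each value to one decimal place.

Youth dependency ratio: 38.6
Old-age dependency ratio: 7.1
Total dependency ratio: 45.7

0–14: 5 523 + 6 682 + 6 837 = 19 042
15–64: 5 793 + 5 189 + 4 909 + 4 480 + 3 952 + 4 815 + 5 452 + 5 340 + 4 523 + 4 906 = 49 359
65+: 1 366 + 2 151 = 3 517
Youth dependency ratio = 19 042 / 49 359 × 100 = 38.6
Old-age dependency ratio = 3 517 / 49 359 × 100 = 7.1
Total dependency ratio = (19 042 + 3 517) / 49 359 × 100 = 22 559 / 49 359 × 100 = 45.7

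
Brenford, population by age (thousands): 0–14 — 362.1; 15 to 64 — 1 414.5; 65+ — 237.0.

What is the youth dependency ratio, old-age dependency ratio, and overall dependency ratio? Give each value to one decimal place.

Youth dependency ratio: 25.6
Old-age dependency ratio: 16.8
Total dependency ratio: 42.4

Youth dependency ratio = 362.1 / 1 414.5 × 100 = 25.6
Old-age dependency ratio = 237.0 / 1 414.5 × 100 = 16.8
Total dependency ratio = (362.1 + 237.0) / 1 414.5 × 100 = 599.1 / 1 414.5 × 100 = 42.4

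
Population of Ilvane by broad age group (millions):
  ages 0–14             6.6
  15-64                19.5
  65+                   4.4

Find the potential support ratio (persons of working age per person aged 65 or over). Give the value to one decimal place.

Potential support ratio = 19.5 / 4.4 = 4.4

Potential support ratio: 4.4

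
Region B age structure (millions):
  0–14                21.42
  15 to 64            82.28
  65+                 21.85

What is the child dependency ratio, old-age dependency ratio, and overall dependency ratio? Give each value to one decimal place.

Youth dependency ratio = 21.42 / 82.28 × 100 = 26.0
Old-age dependency ratio = 21.85 / 82.28 × 100 = 26.6
Total dependency ratio = (21.42 + 21.85) / 82.28 × 100 = 43.27 / 82.28 × 100 = 52.6

Youth dependency ratio: 26.0
Old-age dependency ratio: 26.6
Total dependency ratio: 52.6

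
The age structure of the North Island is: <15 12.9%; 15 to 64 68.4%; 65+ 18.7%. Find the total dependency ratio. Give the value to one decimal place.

Total dependency ratio = (12.9 + 18.7) / 68.4 × 100 = 31.6 / 68.4 × 100 = 46.2

Total dependency ratio: 46.2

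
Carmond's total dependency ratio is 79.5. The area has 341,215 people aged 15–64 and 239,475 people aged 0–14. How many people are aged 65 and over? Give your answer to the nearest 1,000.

Total dependency ratio = (youth + elderly) / working-age × 100
79.5 = (239,475 + E) / 341,215 × 100
⇒ 32,000

Aged 65 and over: 32,000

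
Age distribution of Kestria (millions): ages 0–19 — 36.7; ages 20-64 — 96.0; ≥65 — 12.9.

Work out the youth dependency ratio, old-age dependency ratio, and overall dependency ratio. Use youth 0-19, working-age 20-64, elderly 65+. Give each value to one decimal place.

Youth dependency ratio = 36.7 / 96.0 × 100 = 38.2
Old-age dependency ratio = 12.9 / 96.0 × 100 = 13.4
Total dependency ratio = (36.7 + 12.9) / 96.0 × 100 = 49.6 / 96.0 × 100 = 51.7

Youth dependency ratio: 38.2
Old-age dependency ratio: 13.4
Total dependency ratio: 51.7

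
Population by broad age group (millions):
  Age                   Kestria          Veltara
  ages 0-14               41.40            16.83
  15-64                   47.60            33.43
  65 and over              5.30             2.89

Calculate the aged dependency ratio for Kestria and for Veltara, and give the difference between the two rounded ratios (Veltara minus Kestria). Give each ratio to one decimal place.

Kestria: 5.30 / 47.60 × 100 = 11.1
Veltara: 2.89 / 33.43 × 100 = 8.6

Kestria: 11.1
Veltara: 8.6
Difference: -2.5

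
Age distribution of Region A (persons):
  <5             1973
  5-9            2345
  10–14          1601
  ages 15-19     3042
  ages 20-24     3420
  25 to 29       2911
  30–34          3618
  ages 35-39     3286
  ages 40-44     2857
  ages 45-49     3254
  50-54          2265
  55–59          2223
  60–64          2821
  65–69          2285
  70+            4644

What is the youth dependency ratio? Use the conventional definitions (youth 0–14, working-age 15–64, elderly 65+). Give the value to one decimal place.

Youth dependency ratio: 19.9

0–14: 1973 + 2345 + 1601 = 5919
15–64: 3042 + 3420 + 2911 + 3618 + 3286 + 2857 + 3254 + 2265 + 2223 + 2821 = 29697
65+: 2285 + 4644 = 6929
Youth dependency ratio = 5919 / 29697 × 100 = 19.9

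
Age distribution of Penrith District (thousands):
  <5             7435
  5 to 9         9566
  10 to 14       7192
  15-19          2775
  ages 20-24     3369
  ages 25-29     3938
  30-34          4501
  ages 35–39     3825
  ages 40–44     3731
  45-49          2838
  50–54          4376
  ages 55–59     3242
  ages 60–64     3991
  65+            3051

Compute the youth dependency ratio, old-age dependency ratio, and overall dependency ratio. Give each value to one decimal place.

Youth dependency ratio: 66.1
Old-age dependency ratio: 8.3
Total dependency ratio: 74.5

0–14: 7435 + 9566 + 7192 = 24193
15–64: 2775 + 3369 + 3938 + 4501 + 3825 + 3731 + 2838 + 4376 + 3242 + 3991 = 36586
65+: 3051
Youth dependency ratio = 24193 / 36586 × 100 = 66.1
Old-age dependency ratio = 3051 / 36586 × 100 = 8.3
Total dependency ratio = (24193 + 3051) / 36586 × 100 = 27244 / 36586 × 100 = 74.5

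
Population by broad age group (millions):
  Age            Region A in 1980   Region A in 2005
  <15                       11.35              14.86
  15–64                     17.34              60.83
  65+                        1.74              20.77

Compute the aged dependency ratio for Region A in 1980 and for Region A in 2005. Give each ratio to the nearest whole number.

Region A in 1980: 10
Region A in 2005: 34

Region A in 1980: 1.74 / 17.34 × 100 = 10
Region A in 2005: 20.77 / 60.83 × 100 = 34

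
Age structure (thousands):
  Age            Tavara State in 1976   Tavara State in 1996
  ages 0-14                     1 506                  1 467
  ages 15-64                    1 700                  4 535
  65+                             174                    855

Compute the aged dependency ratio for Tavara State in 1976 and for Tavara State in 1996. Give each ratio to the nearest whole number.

Tavara State in 1976: 10
Tavara State in 1996: 19

Tavara State in 1976: 174 / 1 700 × 100 = 10
Tavara State in 1996: 855 / 4 535 × 100 = 19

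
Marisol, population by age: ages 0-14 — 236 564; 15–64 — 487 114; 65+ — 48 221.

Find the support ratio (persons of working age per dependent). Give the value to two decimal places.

Support ratio = 487 114 / (236 564 + 48 221) = 487 114 / 284 785 = 1.71

Support ratio: 1.71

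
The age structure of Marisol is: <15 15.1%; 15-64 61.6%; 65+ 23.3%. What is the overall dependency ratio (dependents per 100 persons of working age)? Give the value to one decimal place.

Total dependency ratio = (15.1 + 23.3) / 61.6 × 100 = 38.4 / 61.6 × 100 = 62.3

Total dependency ratio: 62.3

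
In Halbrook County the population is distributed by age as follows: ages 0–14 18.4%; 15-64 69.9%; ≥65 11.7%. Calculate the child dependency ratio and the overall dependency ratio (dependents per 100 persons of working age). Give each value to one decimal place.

Youth dependency ratio = 18.4 / 69.9 × 100 = 26.3
Total dependency ratio = (18.4 + 11.7) / 69.9 × 100 = 30.1 / 69.9 × 100 = 43.1

Youth dependency ratio: 26.3
Total dependency ratio: 43.1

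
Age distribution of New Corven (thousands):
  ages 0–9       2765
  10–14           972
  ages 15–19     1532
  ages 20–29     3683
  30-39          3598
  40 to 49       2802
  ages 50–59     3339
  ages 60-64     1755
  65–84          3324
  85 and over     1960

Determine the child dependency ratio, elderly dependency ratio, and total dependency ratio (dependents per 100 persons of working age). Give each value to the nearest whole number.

Youth dependency ratio: 22
Old-age dependency ratio: 32
Total dependency ratio: 54

0–14: 2765 + 972 = 3737
15–64: 1532 + 3683 + 3598 + 2802 + 3339 + 1755 = 16709
65+: 3324 + 1960 = 5284
Youth dependency ratio = 3737 / 16709 × 100 = 22
Old-age dependency ratio = 5284 / 16709 × 100 = 32
Total dependency ratio = (3737 + 5284) / 16709 × 100 = 9021 / 16709 × 100 = 54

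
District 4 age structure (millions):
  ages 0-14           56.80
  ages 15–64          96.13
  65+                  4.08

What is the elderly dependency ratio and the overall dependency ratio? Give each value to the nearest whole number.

Old-age dependency ratio = 4.08 / 96.13 × 100 = 4
Total dependency ratio = (56.80 + 4.08) / 96.13 × 100 = 60.88 / 96.13 × 100 = 63

Old-age dependency ratio: 4
Total dependency ratio: 63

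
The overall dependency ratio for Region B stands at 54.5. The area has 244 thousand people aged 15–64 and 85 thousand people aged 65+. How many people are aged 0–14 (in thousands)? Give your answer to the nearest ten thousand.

Total dependency ratio = (youth + elderly) / working-age × 100
54.5 = (Y + 85) / 244 × 100
⇒ 50

Aged 0–14: 50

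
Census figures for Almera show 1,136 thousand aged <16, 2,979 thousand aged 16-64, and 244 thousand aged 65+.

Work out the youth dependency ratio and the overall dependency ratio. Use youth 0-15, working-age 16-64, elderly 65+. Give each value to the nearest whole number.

Youth dependency ratio = 1,136 / 2,979 × 100 = 38
Total dependency ratio = (1,136 + 244) / 2,979 × 100 = 1,380 / 2,979 × 100 = 46

Youth dependency ratio: 38
Total dependency ratio: 46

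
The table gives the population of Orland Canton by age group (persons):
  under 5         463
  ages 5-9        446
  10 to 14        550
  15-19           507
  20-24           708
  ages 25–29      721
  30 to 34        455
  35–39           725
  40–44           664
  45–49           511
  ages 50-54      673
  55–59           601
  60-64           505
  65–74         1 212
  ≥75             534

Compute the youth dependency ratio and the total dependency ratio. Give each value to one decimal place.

0–14: 463 + 446 + 550 = 1 459
15–64: 507 + 708 + 721 + 455 + 725 + 664 + 511 + 673 + 601 + 505 = 6 070
65+: 1 212 + 534 = 1 746
Youth dependency ratio = 1 459 / 6 070 × 100 = 24.0
Total dependency ratio = (1 459 + 1 746) / 6 070 × 100 = 3 205 / 6 070 × 100 = 52.8

Youth dependency ratio: 24.0
Total dependency ratio: 52.8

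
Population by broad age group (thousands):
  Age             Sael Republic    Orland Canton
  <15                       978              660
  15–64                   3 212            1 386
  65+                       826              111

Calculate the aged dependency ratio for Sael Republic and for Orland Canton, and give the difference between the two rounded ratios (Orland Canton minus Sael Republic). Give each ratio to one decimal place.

Sael Republic: 826 / 3 212 × 100 = 25.7
Orland Canton: 111 / 1 386 × 100 = 8.0

Sael Republic: 25.7
Orland Canton: 8.0
Difference: -17.7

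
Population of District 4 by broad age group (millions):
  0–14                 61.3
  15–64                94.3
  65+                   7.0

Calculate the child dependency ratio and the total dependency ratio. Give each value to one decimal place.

Youth dependency ratio = 61.3 / 94.3 × 100 = 65.0
Total dependency ratio = (61.3 + 7.0) / 94.3 × 100 = 68.3 / 94.3 × 100 = 72.4

Youth dependency ratio: 65.0
Total dependency ratio: 72.4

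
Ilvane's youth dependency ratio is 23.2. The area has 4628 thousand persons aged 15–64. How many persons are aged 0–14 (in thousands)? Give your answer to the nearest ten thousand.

Youth dependency ratio = youth / working-age × 100
23.2 = Y / 4628 × 100
⇒ 1070

Aged 0–14: 1070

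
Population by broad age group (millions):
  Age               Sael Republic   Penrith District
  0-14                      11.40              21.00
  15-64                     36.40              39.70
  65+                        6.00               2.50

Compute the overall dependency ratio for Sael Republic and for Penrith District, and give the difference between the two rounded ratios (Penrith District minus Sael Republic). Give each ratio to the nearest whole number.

Sael Republic: (11.40 + 6.00) / 36.40 × 100 = 17.40 / 36.40 × 100 = 48
Penrith District: (21.00 + 2.50) / 39.70 × 100 = 23.50 / 39.70 × 100 = 59

Sael Republic: 48
Penrith District: 59
Difference: +11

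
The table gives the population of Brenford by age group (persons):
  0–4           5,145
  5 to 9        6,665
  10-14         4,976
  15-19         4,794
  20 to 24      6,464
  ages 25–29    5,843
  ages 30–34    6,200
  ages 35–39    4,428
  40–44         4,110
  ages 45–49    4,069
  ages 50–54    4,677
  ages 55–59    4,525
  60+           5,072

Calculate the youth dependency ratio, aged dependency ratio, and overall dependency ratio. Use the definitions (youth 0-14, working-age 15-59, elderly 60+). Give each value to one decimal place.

Youth dependency ratio: 37.2
Old-age dependency ratio: 11.2
Total dependency ratio: 48.5

0–14: 5,145 + 6,665 + 4,976 = 16,786
15–59: 4,794 + 6,464 + 5,843 + 6,200 + 4,428 + 4,110 + 4,069 + 4,677 + 4,525 = 45,110
60+: 5,072
Youth dependency ratio = 16,786 / 45,110 × 100 = 37.2
Old-age dependency ratio = 5,072 / 45,110 × 100 = 11.2
Total dependency ratio = (16,786 + 5,072) / 45,110 × 100 = 21,858 / 45,110 × 100 = 48.5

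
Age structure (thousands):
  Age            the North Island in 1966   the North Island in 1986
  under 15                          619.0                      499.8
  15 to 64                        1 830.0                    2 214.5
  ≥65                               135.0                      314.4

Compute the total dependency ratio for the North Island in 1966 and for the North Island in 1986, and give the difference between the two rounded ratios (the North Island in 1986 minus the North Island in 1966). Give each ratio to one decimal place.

the North Island in 1966: 41.2
the North Island in 1986: 36.8
Difference: -4.4

the North Island in 1966: (619.0 + 135.0) / 1 830.0 × 100 = 754.0 / 1 830.0 × 100 = 41.2
the North Island in 1986: (499.8 + 314.4) / 2 214.5 × 100 = 814.2 / 2 214.5 × 100 = 36.8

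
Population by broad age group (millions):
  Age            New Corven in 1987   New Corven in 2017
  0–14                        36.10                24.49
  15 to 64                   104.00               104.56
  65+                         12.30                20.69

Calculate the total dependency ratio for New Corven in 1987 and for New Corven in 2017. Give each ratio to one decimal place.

New Corven in 1987: 46.5
New Corven in 2017: 43.2

New Corven in 1987: (36.10 + 12.30) / 104.00 × 100 = 48.40 / 104.00 × 100 = 46.5
New Corven in 2017: (24.49 + 20.69) / 104.56 × 100 = 45.18 / 104.56 × 100 = 43.2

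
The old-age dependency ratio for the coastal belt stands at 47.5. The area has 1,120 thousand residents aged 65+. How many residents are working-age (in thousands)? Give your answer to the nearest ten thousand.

Working-age: 2,360

Old-age dependency ratio = elderly / working-age × 100
47.5 = 1,120 / W × 100
⇒ 2,360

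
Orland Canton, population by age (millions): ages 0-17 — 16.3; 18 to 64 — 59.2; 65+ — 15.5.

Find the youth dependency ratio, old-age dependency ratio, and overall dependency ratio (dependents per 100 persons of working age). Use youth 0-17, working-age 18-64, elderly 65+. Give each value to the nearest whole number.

Youth dependency ratio: 28
Old-age dependency ratio: 26
Total dependency ratio: 54

Youth dependency ratio = 16.3 / 59.2 × 100 = 28
Old-age dependency ratio = 15.5 / 59.2 × 100 = 26
Total dependency ratio = (16.3 + 15.5) / 59.2 × 100 = 31.8 / 59.2 × 100 = 54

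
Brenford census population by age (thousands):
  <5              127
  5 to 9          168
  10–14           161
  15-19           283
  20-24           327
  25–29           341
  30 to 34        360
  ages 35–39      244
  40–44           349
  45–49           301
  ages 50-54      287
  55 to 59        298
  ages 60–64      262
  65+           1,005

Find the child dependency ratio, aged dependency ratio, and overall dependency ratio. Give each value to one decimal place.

0–14: 127 + 168 + 161 = 456
15–64: 283 + 327 + 341 + 360 + 244 + 349 + 301 + 287 + 298 + 262 = 3,052
65+: 1,005
Youth dependency ratio = 456 / 3,052 × 100 = 14.9
Old-age dependency ratio = 1,005 / 3,052 × 100 = 32.9
Total dependency ratio = (456 + 1,005) / 3,052 × 100 = 1,461 / 3,052 × 100 = 47.9

Youth dependency ratio: 14.9
Old-age dependency ratio: 32.9
Total dependency ratio: 47.9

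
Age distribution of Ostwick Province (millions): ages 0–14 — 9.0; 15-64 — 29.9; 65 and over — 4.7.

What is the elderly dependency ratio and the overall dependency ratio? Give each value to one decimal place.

Old-age dependency ratio = 4.7 / 29.9 × 100 = 15.7
Total dependency ratio = (9.0 + 4.7) / 29.9 × 100 = 13.7 / 29.9 × 100 = 45.8

Old-age dependency ratio: 15.7
Total dependency ratio: 45.8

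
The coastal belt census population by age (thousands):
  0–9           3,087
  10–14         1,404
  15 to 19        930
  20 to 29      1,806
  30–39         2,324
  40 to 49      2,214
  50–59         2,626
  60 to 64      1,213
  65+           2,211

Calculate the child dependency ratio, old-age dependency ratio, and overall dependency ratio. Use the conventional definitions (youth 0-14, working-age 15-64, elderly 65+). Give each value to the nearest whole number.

0–14: 3,087 + 1,404 = 4,491
15–64: 930 + 1,806 + 2,324 + 2,214 + 2,626 + 1,213 = 11,113
65+: 2,211
Youth dependency ratio = 4,491 / 11,113 × 100 = 40
Old-age dependency ratio = 2,211 / 11,113 × 100 = 20
Total dependency ratio = (4,491 + 2,211) / 11,113 × 100 = 6,702 / 11,113 × 100 = 60

Youth dependency ratio: 40
Old-age dependency ratio: 20
Total dependency ratio: 60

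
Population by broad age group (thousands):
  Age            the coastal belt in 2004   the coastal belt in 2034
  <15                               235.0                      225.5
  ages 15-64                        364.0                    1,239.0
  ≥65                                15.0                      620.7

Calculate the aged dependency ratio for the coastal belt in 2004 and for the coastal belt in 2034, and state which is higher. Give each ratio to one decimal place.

the coastal belt in 2004: 15.0 / 364.0 × 100 = 4.1
the coastal belt in 2034: 620.7 / 1,239.0 × 100 = 50.1

the coastal belt in 2004: 4.1
the coastal belt in 2034: 50.1
Higher: the coastal belt in 2034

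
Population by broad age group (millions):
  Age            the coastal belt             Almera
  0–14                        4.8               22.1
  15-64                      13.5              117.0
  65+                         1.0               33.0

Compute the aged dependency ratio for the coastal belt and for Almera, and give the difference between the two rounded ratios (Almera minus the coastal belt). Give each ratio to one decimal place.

the coastal belt: 7.4
Almera: 28.2
Difference: +20.8

the coastal belt: 1.0 / 13.5 × 100 = 7.4
Almera: 33.0 / 117.0 × 100 = 28.2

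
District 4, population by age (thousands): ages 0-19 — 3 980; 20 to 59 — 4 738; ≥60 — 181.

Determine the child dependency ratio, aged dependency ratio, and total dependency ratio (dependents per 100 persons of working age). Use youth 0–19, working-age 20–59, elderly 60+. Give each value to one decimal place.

Youth dependency ratio = 3 980 / 4 738 × 100 = 84.0
Old-age dependency ratio = 181 / 4 738 × 100 = 3.8
Total dependency ratio = (3 980 + 181) / 4 738 × 100 = 4 161 / 4 738 × 100 = 87.8

Youth dependency ratio: 84.0
Old-age dependency ratio: 3.8
Total dependency ratio: 87.8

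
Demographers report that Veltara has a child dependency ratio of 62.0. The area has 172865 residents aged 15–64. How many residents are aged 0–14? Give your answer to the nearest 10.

Youth dependency ratio = youth / working-age × 100
62.0 = Y / 172865 × 100
⇒ 107180

Aged 0–14: 107180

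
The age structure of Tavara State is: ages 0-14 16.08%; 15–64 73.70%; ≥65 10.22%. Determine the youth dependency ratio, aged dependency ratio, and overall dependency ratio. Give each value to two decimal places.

Youth dependency ratio = 16.08 / 73.70 × 100 = 21.82
Old-age dependency ratio = 10.22 / 73.70 × 100 = 13.87
Total dependency ratio = (16.08 + 10.22) / 73.70 × 100 = 26.30 / 73.70 × 100 = 35.69

Youth dependency ratio: 21.82
Old-age dependency ratio: 13.87
Total dependency ratio: 35.69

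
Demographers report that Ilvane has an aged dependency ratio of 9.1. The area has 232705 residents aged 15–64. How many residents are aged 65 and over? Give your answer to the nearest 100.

Old-age dependency ratio = elderly / working-age × 100
9.1 = E / 232705 × 100
⇒ 21200

Aged 65 and over: 21200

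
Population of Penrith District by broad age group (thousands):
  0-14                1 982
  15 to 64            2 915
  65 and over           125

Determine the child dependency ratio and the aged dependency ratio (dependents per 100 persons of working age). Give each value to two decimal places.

Youth dependency ratio: 67.99
Old-age dependency ratio: 4.29

Youth dependency ratio = 1 982 / 2 915 × 100 = 67.99
Old-age dependency ratio = 125 / 2 915 × 100 = 4.29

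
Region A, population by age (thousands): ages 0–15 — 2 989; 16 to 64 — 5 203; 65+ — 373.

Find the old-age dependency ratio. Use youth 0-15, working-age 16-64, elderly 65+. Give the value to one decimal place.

Old-age dependency ratio: 7.2

Old-age dependency ratio = 373 / 5 203 × 100 = 7.2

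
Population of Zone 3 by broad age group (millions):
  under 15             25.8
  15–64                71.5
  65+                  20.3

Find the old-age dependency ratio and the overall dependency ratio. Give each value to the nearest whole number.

Old-age dependency ratio: 28
Total dependency ratio: 64

Old-age dependency ratio = 20.3 / 71.5 × 100 = 28
Total dependency ratio = (25.8 + 20.3) / 71.5 × 100 = 46.1 / 71.5 × 100 = 64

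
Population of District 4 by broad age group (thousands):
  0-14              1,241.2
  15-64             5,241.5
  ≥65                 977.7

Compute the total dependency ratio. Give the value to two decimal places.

Total dependency ratio: 42.33

Total dependency ratio = (1,241.2 + 977.7) / 5,241.5 × 100 = 2,218.9 / 5,241.5 × 100 = 42.33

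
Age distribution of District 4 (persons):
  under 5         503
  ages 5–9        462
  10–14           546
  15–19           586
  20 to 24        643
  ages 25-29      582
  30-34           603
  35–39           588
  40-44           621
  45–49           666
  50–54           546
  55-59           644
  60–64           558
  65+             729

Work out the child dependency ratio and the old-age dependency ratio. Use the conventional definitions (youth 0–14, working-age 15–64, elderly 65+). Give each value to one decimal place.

Youth dependency ratio: 25.0
Old-age dependency ratio: 12.1

0–14: 503 + 462 + 546 = 1511
15–64: 586 + 643 + 582 + 603 + 588 + 621 + 666 + 546 + 644 + 558 = 6037
65+: 729
Youth dependency ratio = 1511 / 6037 × 100 = 25.0
Old-age dependency ratio = 729 / 6037 × 100 = 12.1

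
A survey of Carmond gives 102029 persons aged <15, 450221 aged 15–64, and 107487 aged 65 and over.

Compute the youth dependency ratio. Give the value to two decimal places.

Youth dependency ratio: 22.66

Youth dependency ratio = 102029 / 450221 × 100 = 22.66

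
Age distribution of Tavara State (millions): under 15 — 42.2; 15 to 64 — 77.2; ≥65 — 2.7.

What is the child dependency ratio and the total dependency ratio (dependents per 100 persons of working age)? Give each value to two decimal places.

Youth dependency ratio = 42.2 / 77.2 × 100 = 54.66
Total dependency ratio = (42.2 + 2.7) / 77.2 × 100 = 44.9 / 77.2 × 100 = 58.16

Youth dependency ratio: 54.66
Total dependency ratio: 58.16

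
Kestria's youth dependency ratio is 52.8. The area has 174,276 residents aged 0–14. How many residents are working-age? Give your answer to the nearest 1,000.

Working-age: 330,000

Youth dependency ratio = youth / working-age × 100
52.8 = 174,276 / W × 100
⇒ 330,000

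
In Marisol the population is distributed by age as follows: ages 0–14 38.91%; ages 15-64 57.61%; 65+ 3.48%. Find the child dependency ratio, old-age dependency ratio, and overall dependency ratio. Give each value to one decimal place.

Youth dependency ratio: 67.5
Old-age dependency ratio: 6.0
Total dependency ratio: 73.6

Youth dependency ratio = 38.91 / 57.61 × 100 = 67.5
Old-age dependency ratio = 3.48 / 57.61 × 100 = 6.0
Total dependency ratio = (38.91 + 3.48) / 57.61 × 100 = 42.39 / 57.61 × 100 = 73.6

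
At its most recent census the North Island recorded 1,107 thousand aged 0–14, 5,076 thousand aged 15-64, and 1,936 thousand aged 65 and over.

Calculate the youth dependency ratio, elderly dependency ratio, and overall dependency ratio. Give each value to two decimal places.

Youth dependency ratio = 1,107 / 5,076 × 100 = 21.81
Old-age dependency ratio = 1,936 / 5,076 × 100 = 38.14
Total dependency ratio = (1,107 + 1,936) / 5,076 × 100 = 3,043 / 5,076 × 100 = 59.95

Youth dependency ratio: 21.81
Old-age dependency ratio: 38.14
Total dependency ratio: 59.95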